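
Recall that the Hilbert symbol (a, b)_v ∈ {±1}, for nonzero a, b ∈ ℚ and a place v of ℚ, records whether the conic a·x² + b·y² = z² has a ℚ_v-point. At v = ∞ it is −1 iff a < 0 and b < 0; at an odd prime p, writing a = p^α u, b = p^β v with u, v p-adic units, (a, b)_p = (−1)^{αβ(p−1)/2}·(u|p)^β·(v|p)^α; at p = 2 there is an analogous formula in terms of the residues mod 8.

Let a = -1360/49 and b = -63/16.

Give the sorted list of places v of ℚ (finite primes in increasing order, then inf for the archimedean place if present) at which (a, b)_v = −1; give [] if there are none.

[5, 7, 17, inf]

(a, b) ≡ (-85, -7) mod (ℚ^×)²; places V = {2, 3, 5, 7, 17, ∞}.
(a,b)_3: α=0, u≡2; β=2, v≡2 (mod 3); (2|3)=-1, (2|3)=-1; sign (−1)^0·-1^2·-1^0 = +1.
(a,b)_17: α=1, u≡6; β=0, v≡12 (mod 17); (6|17)=-1, (12|17)=-1; sign (−1)^0·-1^0·-1^1 = -1.
(a,b)_∞: sgn(-85)=−, sgn(-7)=−, so -1.
(a,b)_7: α=-2, u≡5; β=1, v≡6 (mod 7); (5|7)=-1, (6|7)=-1; sign (−1)^0·-1^1·-1^-2 = -1.
(a,b)_2: α=4, β=-4; u≡3, v≡1 (mod 8); ε(u)ε(v)=1·0, αω(v)=4·0, βω(u)=-4·1; sum ≡ 0  ⇒  +1.
(a,b)_5: α=1, u≡2; β=0, v≡2 (mod 5); (2|5)=-1, (2|5)=-1; sign (−1)^0·-1^0·-1^1 = -1.
|Ram(-85, -7)| = 4, even; anisotropic at {5, 7, 17, ∞}.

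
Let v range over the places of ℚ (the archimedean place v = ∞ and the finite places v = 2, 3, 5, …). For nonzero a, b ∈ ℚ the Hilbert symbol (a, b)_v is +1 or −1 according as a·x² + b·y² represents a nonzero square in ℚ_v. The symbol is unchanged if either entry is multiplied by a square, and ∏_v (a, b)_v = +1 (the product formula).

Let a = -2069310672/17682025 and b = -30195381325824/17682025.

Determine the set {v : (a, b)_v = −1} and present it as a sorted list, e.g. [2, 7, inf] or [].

(a, b) ≡ (-14370213, -252109) mod (ℚ^×)²; places V = {2, 3, 5, 11, 13, 19, 29, 41, 43, ∞}.
(a,b)_19: α=1, u≡5; β=2, v≡2 (mod 19); (5|19)=+1, (2|19)=-1; sign (−1)^0·+1^2·-1^1 = -1.
(a,b)_43: α=1, u≡28; β=1, v≡33 (mod 43); (28|43)=-1, (33|43)=-1; sign (−1)^1·-1^1·-1^1 = -1.
(a,b)_3: α=3, u≡2; β=4, v≡2 (mod 3); (2|3)=-1, (2|3)=-1; sign (−1)^0·-1^4·-1^3 = -1.
(a,b)_29: α=-4, u≡3; β=-4, v≡15 (mod 29); (3|29)=-1, (15|29)=-1; sign (−1)^0·-1^-4·-1^-4 = +1.
(a,b)_∞: sgn(-14370213)=−, sgn(-252109)=−, so -1.
(a,b)_2: α=4, β=12; u≡3, v≡3 (mod 8); ε(u)ε(v)=1·1, αω(v)=4·1, βω(u)=12·1; sum ≡ 1  ⇒  -1.
(a,b)_11: α=1, u≡6; β=1, v≡3 (mod 11); (6|11)=-1, (3|11)=+1; sign (−1)^1·-1^1·+1^1 = +1.
(a,b)_5: α=-2, u≡3; β=-2, v≡1 (mod 5); (3|5)=-1, (1|5)=+1; sign (−1)^0·-1^-2·+1^-2 = +1.
(a,b)_41: α=1, u≡39; β=1, v≡8 (mod 41); (39|41)=+1, (8|41)=+1; sign (−1)^0·+1^1·+1^1 = +1.
(a,b)_13: α=1, u≡8; β=1, v≡9 (mod 13); (8|13)=-1, (9|13)=+1; sign (−1)^0·-1^1·+1^1 = -1.
Ram(-14370213, -252109) = {2, 3, 13, 19, 43, ∞}; no ℚ_2-point on the conic.

[2, 3, 13, 19, 43, inf]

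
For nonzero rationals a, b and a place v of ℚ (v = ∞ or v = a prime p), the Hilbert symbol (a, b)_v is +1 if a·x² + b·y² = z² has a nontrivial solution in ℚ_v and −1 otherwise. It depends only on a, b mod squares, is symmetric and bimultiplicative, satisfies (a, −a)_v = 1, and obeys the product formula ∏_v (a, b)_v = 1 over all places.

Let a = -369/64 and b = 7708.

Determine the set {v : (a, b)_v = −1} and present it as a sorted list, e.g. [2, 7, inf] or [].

Mod squares: a ≡ -41, b ≡ 1927. Check v ∈ {∞, 2, 3, 41, 47}.
v=3: a=3^2·(≡1), b=3^0·(≡1) mod 3; (1|3)=+1, (1|3)=+1; (−1)^{2·0·1}·(+1)^0·(+1)^2 = +1.
v=47: a=47^0·(≡17), b=47^1·(≡23) mod 47; (17|47)=+1, (23|47)=-1; (−1)^{0·1·23}·(+1)^1·(-1)^0 = +1.
v=2: v_2(a)=-6, v_2(b)=2; units ≡ 7, 7 (mod 8); ε·ε+αω+βω = 1·1+-6·0+2·0 ≡ 1  ⇒  (a,b)_2 = -1.
v=41: a=41^1·(≡21), b=41^1·(≡24) mod 41; (21|41)=+1, (24|41)=-1; (−1)^{1·1·20}·(+1)^1·(-1)^1 = -1.
v=∞: -41 < 0 and 1927 > 0  ⇒  (a,b)_∞ = +1.
Ram(-41, 1927) = {2, 41}; no ℚ_2-point on the conic.

[2, 41]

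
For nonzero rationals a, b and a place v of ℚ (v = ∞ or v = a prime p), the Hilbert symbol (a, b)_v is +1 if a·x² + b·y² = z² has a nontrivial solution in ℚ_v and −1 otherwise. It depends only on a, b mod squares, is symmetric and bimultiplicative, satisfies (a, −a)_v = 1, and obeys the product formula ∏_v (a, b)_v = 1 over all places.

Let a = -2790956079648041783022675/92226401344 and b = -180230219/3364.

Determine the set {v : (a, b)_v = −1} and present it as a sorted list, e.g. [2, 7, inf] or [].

[31, 41, 47, inf]

(a, b) ≡ (-1135003, -779) mod (ℚ^×)²; places V = {2, 3, 5, 7, 11, 13, 17, 19, 29, 31, 37, 41, 47, ∞}.
(a,b)_11: α=-2, u≡6; β=0, v≡2 (mod 11); (6|11)=-1, (2|11)=-1; sign (−1)^0·-1^0·-1^-2 = +1.
(a,b)_17: α=-2, u≡8; β=0, v≡5 (mod 17); (8|17)=+1, (5|17)=-1; sign (−1)^0·+1^0·-1^-2 = +1.
(a,b)_7: α=-2, u≡6; β=0, v≡5 (mod 7); (6|7)=-1, (5|7)=-1; sign (−1)^0·-1^0·-1^-2 = +1.
(a,b)_29: α=-2, u≡28; β=-2, v≡28 (mod 29); (28|29)=+1, (28|29)=+1; sign (−1)^0·+1^-2·+1^-2 = +1.
(a,b)_2: α=-6, β=-2; u≡5, v≡5 (mod 8); ε(u)ε(v)=0·0, αω(v)=-6·1, βω(u)=-2·1; sum ≡ 0  ⇒  +1.
(a,b)_3: α=6, u≡2; β=0, v≡1 (mod 3); (2|3)=-1, (1|3)=+1; sign (−1)^0·-1^0·+1^6 = +1.
(a,b)_13: α=2, u≡9; β=2, v≡3 (mod 13); (9|13)=+1, (3|13)=+1; sign (−1)^0·+1^2·+1^2 = +1.
(a,b)_5: α=2, u≡2; β=0, v≡4 (mod 5); (2|5)=-1, (4|5)=+1; sign (−1)^0·-1^0·+1^2 = +1.
(a,b)_41: α=3, u≡37; β=1, v≡19 (mod 41); (37|41)=+1, (19|41)=-1; sign (−1)^0·+1^1·-1^3 = -1.
(a,b)_47: α=1, u≡27; β=0, v≡20 (mod 47); (27|47)=+1, (20|47)=-1; sign (−1)^0·+1^0·-1^1 = -1.
(a,b)_31: α=3, u≡26; β=0, v≡29 (mod 31); (26|31)=-1, (29|31)=-1; sign (−1)^0·-1^0·-1^3 = -1.
(a,b)_37: α=2, u≡4; β=2, v≡14 (mod 37); (4|37)=+1, (14|37)=-1; sign (−1)^0·+1^2·-1^2 = +1.
(a,b)_∞: sgn(-1135003)=−, sgn(-779)=−, so -1.
(a,b)_19: α=3, u≡10; β=1, v≡6 (mod 19); (10|19)=-1, (6|19)=+1; sign (−1)^1·-1^1·+1^3 = +1.
(-1135003, -779 / ℚ) ramifies at {31, 41, 47, ∞}: a division algebra.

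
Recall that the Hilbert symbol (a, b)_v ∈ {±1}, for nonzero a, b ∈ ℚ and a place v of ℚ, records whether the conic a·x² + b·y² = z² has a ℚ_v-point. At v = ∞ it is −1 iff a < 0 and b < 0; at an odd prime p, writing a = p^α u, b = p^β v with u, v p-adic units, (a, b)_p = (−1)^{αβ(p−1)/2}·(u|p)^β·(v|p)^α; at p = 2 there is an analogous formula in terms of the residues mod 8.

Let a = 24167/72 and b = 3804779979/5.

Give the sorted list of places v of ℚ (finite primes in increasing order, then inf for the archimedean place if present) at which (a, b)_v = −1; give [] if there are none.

[2, 7, 13, 17]

Mod squares: a ≡ 286, b ≡ 255255. Check v ∈ {∞, 2, 3, 5, 7, 11, 13, 17}.
v=7: a=7^0·(≡5), b=7^3·(≡1) mod 7; (5|7)=-1, (1|7)=+1; (−1)^{0·3·3}·(-1)^3·(+1)^0 = -1.
v=2: v_2(a)=-3, v_2(b)=0; units ≡ 7, 7 (mod 8); ε·ε+αω+βω = 1·1+-3·0+0·0 ≡ 1  ⇒  (a,b)_2 = -1.
v=∞: 286 > 0 and 255255 > 0  ⇒  (a,b)_∞ = +1.
v=11: a=11^1·(≡5), b=11^1·(≡8) mod 11; (5|11)=+1, (8|11)=-1; (−1)^{1·1·5}·(+1)^1·(-1)^1 = +1.
v=3: a=3^-2·(≡1), b=3^3·(≡2) mod 3; (1|3)=+1, (2|3)=-1; (−1)^{-2·3·1}·(+1)^3·(-1)^-2 = +1.
v=13: a=13^3·(≡9), b=13^3·(≡5) mod 13; (9|13)=+1, (5|13)=-1; (−1)^{3·3·6}·(+1)^3·(-1)^3 = -1.
v=5: a=5^0·(≡1), b=5^-1·(≡4) mod 5; (1|5)=+1, (4|5)=+1; (−1)^{0·-1·2}·(+1)^-1·(+1)^0 = +1.
v=17: a=17^0·(≡11), b=17^1·(≡9) mod 17; (11|17)=-1, (9|17)=+1; (−1)^{0·1·8}·(-1)^1·(+1)^0 = -1.
|Ram(286, 255255)| = 4, even; anisotropic at {2, 7, 13, 17}.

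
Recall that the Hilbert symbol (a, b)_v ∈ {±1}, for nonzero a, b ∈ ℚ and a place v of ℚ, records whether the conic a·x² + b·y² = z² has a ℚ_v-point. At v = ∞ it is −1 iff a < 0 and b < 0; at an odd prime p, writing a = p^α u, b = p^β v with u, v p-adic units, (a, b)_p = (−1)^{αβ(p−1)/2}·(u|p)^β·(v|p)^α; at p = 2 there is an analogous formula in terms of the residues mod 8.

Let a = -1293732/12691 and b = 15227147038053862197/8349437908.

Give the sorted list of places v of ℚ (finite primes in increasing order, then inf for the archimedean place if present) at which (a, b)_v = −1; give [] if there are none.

(a, b) ≡ (-8547, 11317449) mod (ℚ^×)²; places V = {2, 3, 7, 11, 13, 19, 23, 29, 31, 37, ∞}.
(a,b)_3: α=5, u≡1; β=5, v≡1 (mod 3); (1|3)=+1, (1|3)=+1; sign (−1)^1·+1^5·+1^5 = -1.
(a,b)_19: α=0, u≡3; β=2, v≡1 (mod 19); (3|19)=-1, (1|19)=+1; sign (−1)^0·-1^2·+1^0 = +1.
(a,b)_7: α=-3, u≡4; β=-2, v≡5 (mod 7); (4|7)=+1, (5|7)=-1; sign (−1)^0·+1^-2·-1^-3 = -1.
(a,b)_29: α=0, u≡17; β=-2, v≡1 (mod 29); (17|29)=-1, (1|29)=+1; sign (−1)^0·-1^-2·+1^0 = +1.
(a,b)_∞: sgn(-8547)=−, sgn(11317449)=+, so +1.
(a,b)_31: α=0, u≡7; β=3, v≡30 (mod 31); (7|31)=+1, (30|31)=-1; sign (−1)^0·+1^3·-1^0 = +1.
(a,b)_23: α=0, u≡1; β=1, v≡12 (mod 23); (1|23)=+1, (12|23)=+1; sign (−1)^0·+1^1·+1^0 = +1.
(a,b)_2: α=2, β=-2; u≡5, v≡1 (mod 8); ε(u)ε(v)=0·0, αω(v)=2·0, βω(u)=-2·1; sum ≡ 0  ⇒  +1.
(a,b)_13: α=0, u≡5; β=1, v≡8 (mod 13); (5|13)=-1, (8|13)=-1; sign (−1)^0·-1^1·-1^0 = -1.
(a,b)_11: α=3, u≡5; β=7, v≡6 (mod 11); (5|11)=+1, (6|11)=-1; sign (−1)^1·+1^7·-1^3 = +1.
(a,b)_37: α=-1, u≡1; β=-3, v≡22 (mod 37); (1|37)=+1, (22|37)=-1; sign (−1)^0·+1^-3·-1^-1 = -1.
Ram(-8547, 11317449) = {3, 7, 13, 37}; no ℚ_3-point on the conic.

[3, 7, 13, 37]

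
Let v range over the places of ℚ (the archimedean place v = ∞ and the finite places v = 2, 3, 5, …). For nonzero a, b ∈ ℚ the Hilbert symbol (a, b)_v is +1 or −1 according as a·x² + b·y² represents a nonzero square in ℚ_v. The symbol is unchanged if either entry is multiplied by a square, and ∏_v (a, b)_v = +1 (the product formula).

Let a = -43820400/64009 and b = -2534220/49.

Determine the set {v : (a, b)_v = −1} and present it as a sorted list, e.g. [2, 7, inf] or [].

[13, inf]

Mod squares: a ≡ -39, b ≡ -195. Check v ∈ {∞, 2, 3, 5, 7, 11, 13, 19, 23, 53}.
v=19: a=19^0·(≡8), b=19^2·(≡13) mod 19; (8|19)=-1, (13|19)=-1; (−1)^{0·2·9}·(-1)^2·(-1)^0 = +1.
v=53: a=53^2·(≡33), b=53^0·(≡46) mod 53; (33|53)=-1, (46|53)=+1; (−1)^{2·0·26}·(-1)^0·(+1)^2 = +1.
v=7: a=7^0·(≡6), b=7^-2·(≡4) mod 7; (6|7)=-1, (4|7)=+1; (−1)^{0·-2·3}·(-1)^-2·(+1)^0 = +1.
v=13: a=13^1·(≡10), b=13^1·(≡6) mod 13; (10|13)=+1, (6|13)=-1; (−1)^{1·1·6}·(+1)^1·(-1)^1 = -1.
v=2: v_2(a)=4, v_2(b)=2; units ≡ 1, 5 (mod 8); ε·ε+αω+βω = 0·0+4·1+2·0 ≡ 0  ⇒  (a,b)_2 = +1.
v=3: a=3^1·(≡2), b=3^3·(≡1) mod 3; (2|3)=-1, (1|3)=+1; (−1)^{1·3·1}·(-1)^3·(+1)^1 = +1.
v=∞: -39 < 0 and -195 < 0  ⇒  (a,b)_∞ = -1.
v=23: a=23^-2·(≡20), b=23^0·(≡4) mod 23; (20|23)=-1, (4|23)=+1; (−1)^{-2·0·11}·(-1)^0·(+1)^-2 = +1.
v=11: a=11^-2·(≡3), b=11^0·(≡3) mod 11; (3|11)=+1, (3|11)=+1; (−1)^{-2·0·5}·(+1)^0·(+1)^-2 = +1.
v=5: a=5^2·(≡1), b=5^1·(≡4) mod 5; (1|5)=+1, (4|5)=+1; (−1)^{2·1·2}·(+1)^1·(+1)^2 = +1.
(-39, -195 / ℚ) ramifies at {13, ∞}: a division algebra.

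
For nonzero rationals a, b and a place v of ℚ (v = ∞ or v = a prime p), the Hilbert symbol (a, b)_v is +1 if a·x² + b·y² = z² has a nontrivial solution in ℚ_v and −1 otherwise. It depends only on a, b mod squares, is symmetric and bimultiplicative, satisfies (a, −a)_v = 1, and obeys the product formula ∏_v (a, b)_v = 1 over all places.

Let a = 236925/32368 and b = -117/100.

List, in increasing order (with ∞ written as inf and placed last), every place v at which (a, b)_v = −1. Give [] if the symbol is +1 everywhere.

[2, 13]

(a, b) ≡ (91, -13) mod (ℚ^×)²; places V = {2, 3, 5, 7, 13, 17, ∞}.
(a,b)_7: α=-1, u≡6; β=0, v≡1 (mod 7); (6|7)=-1, (1|7)=+1; sign (−1)^0·-1^0·+1^-1 = +1.
(a,b)_2: α=-4, β=-2; u≡3, v≡3 (mod 8); ε(u)ε(v)=1·1, αω(v)=-4·1, βω(u)=-2·1; sum ≡ 1  ⇒  -1.
(a,b)_5: α=2, u≡4; β=-2, v≡2 (mod 5); (4|5)=+1, (2|5)=-1; sign (−1)^0·+1^-2·-1^2 = +1.
(a,b)_17: α=-2, u≡3; β=0, v≡16 (mod 17); (3|17)=-1, (16|17)=+1; sign (−1)^0·-1^0·+1^-2 = +1.
(a,b)_∞: sgn(91)=+, sgn(-13)=−, so +1.
(a,b)_13: α=1, u≡7; β=1, v≡12 (mod 13); (7|13)=-1, (12|13)=+1; sign (−1)^0·-1^1·+1^1 = -1.
(a,b)_3: α=6, u≡1; β=2, v≡2 (mod 3); (1|3)=+1, (2|3)=-1; sign (−1)^0·+1^2·-1^6 = +1.
|Ram(91, -13)| = 2, even; anisotropic at {2, 13}.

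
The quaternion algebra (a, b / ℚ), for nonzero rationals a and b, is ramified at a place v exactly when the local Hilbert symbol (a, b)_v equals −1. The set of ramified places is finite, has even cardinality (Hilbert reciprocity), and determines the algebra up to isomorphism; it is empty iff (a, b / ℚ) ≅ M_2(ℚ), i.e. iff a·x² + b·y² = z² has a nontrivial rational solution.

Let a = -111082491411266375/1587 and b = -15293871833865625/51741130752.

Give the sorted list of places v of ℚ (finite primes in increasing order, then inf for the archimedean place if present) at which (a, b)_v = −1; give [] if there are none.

(a, b) ≡ (-1365, -1155) mod (ℚ^×)²; places V = {2, 3, 5, 7, 11, 13, 19, 23, 41, 43, ∞}.
(a,b)_3: α=-1, u≡1; β=-7, v≡2 (mod 3); (1|3)=+1, (2|3)=-1; sign (−1)^1·+1^-7·-1^-1 = +1.
(a,b)_7: α=1, u≡1; β=1, v≡6 (mod 7); (1|7)=+1, (6|7)=-1; sign (−1)^1·+1^1·-1^1 = +1.
(a,b)_2: α=0, β=-16; u≡3, v≡5 (mod 8); ε(u)ε(v)=1·0, αω(v)=0·1, βω(u)=-16·1; sum ≡ 0  ⇒  +1.
(a,b)_43: α=0, u≡41; β=2, v≡17 (mod 43); (41|43)=+1, (17|43)=+1; sign (−1)^0·+1^2·+1^0 = +1.
(a,b)_13: α=5, u≡4; β=2, v≡7 (mod 13); (4|13)=+1, (7|13)=-1; sign (−1)^0·+1^2·-1^5 = -1.
(a,b)_19: α=0, u≡8; β=-2, v≡4 (mod 19); (8|19)=-1, (4|19)=+1; sign (−1)^0·-1^-2·+1^0 = +1.
(a,b)_∞: sgn(-1365)=−, sgn(-1155)=−, so -1.
(a,b)_41: α=4, u≡7; β=2, v≡17 (mod 41); (7|41)=-1, (17|41)=-1; sign (−1)^0·-1^2·-1^4 = +1.
(a,b)_23: α=-2, u≡14; β=0, v≡3 (mod 23); (14|23)=-1, (3|23)=+1; sign (−1)^0·-1^0·+1^-2 = +1.
(a,b)_5: α=3, u≡2; β=5, v≡4 (mod 5); (2|5)=-1, (4|5)=+1; sign (−1)^0·-1^5·+1^3 = -1.
(a,b)_11: α=2, u≡8; β=3, v≡4 (mod 11); (8|11)=-1, (4|11)=+1; sign (−1)^0·-1^3·+1^2 = -1.
(-1365, -1155 / ℚ) ramifies at {5, 11, 13, ∞}: a division algebra.

[5, 11, 13, inf]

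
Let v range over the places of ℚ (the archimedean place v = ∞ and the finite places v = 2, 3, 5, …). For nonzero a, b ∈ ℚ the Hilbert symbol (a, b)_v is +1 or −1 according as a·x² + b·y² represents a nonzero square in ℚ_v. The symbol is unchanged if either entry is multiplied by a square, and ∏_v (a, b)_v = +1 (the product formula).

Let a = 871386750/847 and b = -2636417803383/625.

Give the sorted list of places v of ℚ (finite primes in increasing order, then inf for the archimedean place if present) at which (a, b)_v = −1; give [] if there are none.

(a, b) ≡ (28210, -911183) mod (ℚ^×)²; places V = {2, 3, 5, 7, 11, 13, 17, 19, 31, ∞}.
(a,b)_17: α=0, u≡5; β=1, v≡8 (mod 17); (5|17)=-1, (8|17)=+1; sign (−1)^0·-1^1·+1^0 = -1.
(a,b)_19: α=0, u≡13; β=1, v≡12 (mod 19); (13|19)=-1, (12|19)=-1; sign (−1)^0·-1^1·-1^0 = -1.
(a,b)_11: α=-2, u≡2; β=0, v≡6 (mod 11); (2|11)=-1, (6|11)=-1; sign (−1)^0·-1^0·-1^-2 = +1.
(a,b)_3: α=2, u≡1; β=10, v≡1 (mod 3); (1|3)=+1, (1|3)=+1; sign (−1)^0·+1^10·+1^2 = +1.
(a,b)_5: α=3, u≡2; β=-4, v≡2 (mod 5); (2|5)=-1, (2|5)=-1; sign (−1)^0·-1^-4·-1^3 = -1.
(a,b)_7: α=-1, u≡5; β=3, v≡6 (mod 7); (5|7)=-1, (6|7)=-1; sign (−1)^1·-1^3·-1^-1 = -1.
(a,b)_2: α=1, β=0; u≡1, v≡1 (mod 8); ε(u)ε(v)=0·0, αω(v)=1·0, βω(u)=0·0; sum ≡ 0  ⇒  +1.
(a,b)_∞: sgn(28210)=+, sgn(-911183)=−, so +1.
(a,b)_31: α=3, u≡11; β=1, v≡15 (mod 31); (11|31)=-1, (15|31)=-1; sign (−1)^1·-1^1·-1^3 = -1.
(a,b)_13: α=1, u≡4; β=1, v≡7 (mod 13); (4|13)=+1, (7|13)=-1; sign (−1)^0·+1^1·-1^1 = -1.
(28210, -911183 / ℚ) ramifies at {5, 7, 13, 17, 19, 31}: a division algebra.

[5, 7, 13, 17, 19, 31]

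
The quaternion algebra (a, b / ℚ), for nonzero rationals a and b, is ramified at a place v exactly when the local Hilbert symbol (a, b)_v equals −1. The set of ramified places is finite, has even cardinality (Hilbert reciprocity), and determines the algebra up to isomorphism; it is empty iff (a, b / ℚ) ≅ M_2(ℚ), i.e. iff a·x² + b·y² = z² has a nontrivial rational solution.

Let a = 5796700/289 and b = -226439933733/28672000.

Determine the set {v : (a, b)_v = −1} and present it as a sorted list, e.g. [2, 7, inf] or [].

[5, 13]

Mod squares: a ≡ 7, b ≡ -910. Check v ∈ {∞, 2, 3, 5, 7, 13, 17, 29, 37, 41}.
v=2: v_2(a)=2, v_2(b)=-15; units ≡ 7, 1 (mod 8); ε·ε+αω+βω = 1·0+2·0+-15·0 ≡ 0  ⇒  (a,b)_2 = +1.
v=5: a=5^2·(≡2), b=5^-3·(≡2) mod 5; (2|5)=-1, (2|5)=-1; (−1)^{2·-3·2}·(-1)^-3·(-1)^2 = -1.
v=3: a=3^0·(≡1), b=3^2·(≡2) mod 3; (1|3)=+1, (2|3)=-1; (−1)^{0·2·1}·(+1)^2·(-1)^0 = +1.
v=29: a=29^0·(≡23), b=29^2·(≡11) mod 29; (23|29)=+1, (11|29)=-1; (−1)^{0·2·14}·(+1)^2·(-1)^0 = +1.
v=41: a=41^0·(≡19), b=41^2·(≡16) mod 41; (19|41)=-1, (16|41)=+1; (−1)^{0·2·20}·(-1)^2·(+1)^0 = +1.
v=37: a=37^0·(≡34), b=37^2·(≡13) mod 37; (34|37)=+1, (13|37)=-1; (−1)^{0·2·18}·(+1)^2·(-1)^0 = +1.
v=∞: 7 > 0 and -910 < 0  ⇒  (a,b)_∞ = +1.
v=7: a=7^3·(≡1), b=7^-1·(≡6) mod 7; (1|7)=+1, (6|7)=-1; (−1)^{3·-1·3}·(+1)^-1·(-1)^3 = +1.
v=13: a=13^2·(≡2), b=13^1·(≡5) mod 13; (2|13)=-1, (5|13)=-1; (−1)^{2·1·6}·(-1)^1·(-1)^2 = -1.
v=17: a=17^-2·(≡6), b=17^0·(≡13) mod 17; (6|17)=-1, (13|17)=+1; (−1)^{-2·0·8}·(-1)^0·(+1)^-2 = +1.
|Ram(7, -910)| = 2, even; anisotropic at {5, 13}.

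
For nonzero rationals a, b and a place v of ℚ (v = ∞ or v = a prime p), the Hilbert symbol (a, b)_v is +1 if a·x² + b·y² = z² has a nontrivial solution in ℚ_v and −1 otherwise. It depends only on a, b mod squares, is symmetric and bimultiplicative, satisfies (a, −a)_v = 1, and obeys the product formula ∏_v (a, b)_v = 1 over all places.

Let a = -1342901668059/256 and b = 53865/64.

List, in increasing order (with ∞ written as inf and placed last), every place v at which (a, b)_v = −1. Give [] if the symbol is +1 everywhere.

Mod squares: a ≡ -11571, b ≡ 665. Check v ∈ {∞, 2, 3, 5, 7, 19, 29}.
v=19: a=19^3·(≡18), b=19^1·(≡6) mod 19; (18|19)=-1, (6|19)=+1; (−1)^{3·1·9}·(-1)^1·(+1)^3 = +1.
v=5: a=5^0·(≡1), b=5^1·(≡2) mod 5; (1|5)=+1, (2|5)=-1; (−1)^{0·1·2}·(+1)^1·(-1)^0 = +1.
v=2: v_2(a)=-8, v_2(b)=-6; units ≡ 5, 1 (mod 8); ε·ε+αω+βω = 0·0+-8·0+-6·1 ≡ 0  ⇒  (a,b)_2 = +1.
v=29: a=29^1·(≡4), b=29^0·(≡2) mod 29; (4|29)=+1, (2|29)=-1; (−1)^{1·0·14}·(+1)^0·(-1)^1 = -1.
v=∞: -11571 < 0 and 665 > 0  ⇒  (a,b)_∞ = +1.
v=3: a=3^9·(≡1), b=3^4·(≡2) mod 3; (1|3)=+1, (2|3)=-1; (−1)^{9·4·1}·(+1)^4·(-1)^9 = -1.
v=7: a=7^3·(≡5), b=7^1·(≡2) mod 7; (5|7)=-1, (2|7)=+1; (−1)^{3·1·3}·(-1)^1·(+1)^3 = +1.
Ram(-11571, 665) = {3, 29}; no ℚ_3-point on the conic.

[3, 29]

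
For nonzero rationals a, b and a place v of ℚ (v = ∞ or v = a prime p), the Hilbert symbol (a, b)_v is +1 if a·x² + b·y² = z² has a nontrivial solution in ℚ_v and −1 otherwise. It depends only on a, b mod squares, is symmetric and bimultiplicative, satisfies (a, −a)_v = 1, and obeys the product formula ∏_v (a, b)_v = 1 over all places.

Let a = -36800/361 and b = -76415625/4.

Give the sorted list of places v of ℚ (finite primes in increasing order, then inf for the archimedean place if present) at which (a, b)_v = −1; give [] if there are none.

(a, b) ≡ (-23, -13585) mod (ℚ^×)²; places V = {2, 3, 5, 11, 13, 19, 23, ∞}.
(a,b)_13: α=0, u≡12; β=1, v≡5 (mod 13); (12|13)=+1, (5|13)=-1; sign (−1)^0·+1^1·-1^0 = +1.
(a,b)_5: α=2, u≡3; β=5, v≡3 (mod 5); (3|5)=-1, (3|5)=-1; sign (−1)^0·-1^5·-1^2 = -1.
(a,b)_19: α=-2, u≡3; β=1, v≡16 (mod 19); (3|19)=-1, (16|19)=+1; sign (−1)^0·-1^1·+1^-2 = -1.
(a,b)_2: α=6, β=-2; u≡1, v≡7 (mod 8); ε(u)ε(v)=0·1, αω(v)=6·0, βω(u)=-2·0; sum ≡ 0  ⇒  +1.
(a,b)_∞: sgn(-23)=−, sgn(-13585)=−, so -1.
(a,b)_3: α=0, u≡1; β=2, v≡2 (mod 3); (1|3)=+1, (2|3)=-1; sign (−1)^0·+1^2·-1^0 = +1.
(a,b)_11: α=0, u≡8; β=1, v≡8 (mod 11); (8|11)=-1, (8|11)=-1; sign (−1)^0·-1^1·-1^0 = -1.
(a,b)_23: α=1, u≡15; β=0, v≡3 (mod 23); (15|23)=-1, (3|23)=+1; sign (−1)^0·-1^0·+1^1 = +1.
|Ram(-23, -13585)| = 4, even; anisotropic at {5, 11, 19, ∞}.

[5, 11, 19, inf]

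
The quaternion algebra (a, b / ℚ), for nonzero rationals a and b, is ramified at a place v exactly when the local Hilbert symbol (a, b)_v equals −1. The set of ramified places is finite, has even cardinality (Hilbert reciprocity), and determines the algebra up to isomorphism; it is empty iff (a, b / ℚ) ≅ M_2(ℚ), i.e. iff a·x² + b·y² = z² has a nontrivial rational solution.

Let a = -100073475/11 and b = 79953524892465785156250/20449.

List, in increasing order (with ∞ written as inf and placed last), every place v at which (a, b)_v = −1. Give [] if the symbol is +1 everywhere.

[11, 17]

Mod squares: a ≡ -209, b ≡ 9690. Check v ∈ {∞, 2, 3, 5, 11, 13, 17, 19, 31}.
v=∞: -209 < 0 and 9690 > 0  ⇒  (a,b)_∞ = +1.
v=2: v_2(a)=0, v_2(b)=1; units ≡ 7, 5 (mod 8); ε·ε+αω+βω = 1·0+0·1+1·0 ≡ 0  ⇒  (a,b)_2 = +1.
v=31: a=31^0·(≡18), b=31^2·(≡25) mod 31; (18|31)=+1, (25|31)=+1; (−1)^{0·2·15}·(+1)^2·(+1)^0 = +1.
v=3: a=3^6·(≡1), b=3^7·(≡2) mod 3; (1|3)=+1, (2|3)=-1; (−1)^{6·7·1}·(+1)^7·(-1)^6 = +1.
v=17: a=17^2·(≡6), b=17^5·(≡16) mod 17; (6|17)=-1, (16|17)=+1; (−1)^{2·5·8}·(-1)^5·(+1)^2 = -1.
v=5: a=5^2·(≡1), b=5^9·(≡3) mod 5; (1|5)=+1, (3|5)=-1; (−1)^{2·9·2}·(+1)^9·(-1)^2 = +1.
v=11: a=11^-1·(≡4), b=11^-2·(≡7) mod 11; (4|11)=+1, (7|11)=-1; (−1)^{-1·-2·5}·(+1)^-2·(-1)^-1 = -1.
v=19: a=19^1·(≡2), b=19^3·(≡11) mod 19; (2|19)=-1, (11|19)=+1; (−1)^{1·3·9}·(-1)^3·(+1)^1 = +1.
v=13: a=13^0·(≡4), b=13^-2·(≡11) mod 13; (4|13)=+1, (11|13)=-1; (−1)^{0·-2·6}·(+1)^-2·(-1)^0 = +1.
|Ram(-209, 9690)| = 2, even; anisotropic at {11, 17}.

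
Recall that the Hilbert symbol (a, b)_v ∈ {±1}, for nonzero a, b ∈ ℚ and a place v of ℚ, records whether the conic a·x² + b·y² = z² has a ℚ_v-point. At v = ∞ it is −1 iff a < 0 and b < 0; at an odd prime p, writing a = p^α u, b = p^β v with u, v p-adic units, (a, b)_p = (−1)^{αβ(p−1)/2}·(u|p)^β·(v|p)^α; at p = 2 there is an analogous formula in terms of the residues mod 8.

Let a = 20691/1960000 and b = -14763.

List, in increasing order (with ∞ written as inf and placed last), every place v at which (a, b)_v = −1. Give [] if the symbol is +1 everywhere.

Mod squares: a ≡ 19, b ≡ -14763. Check v ∈ {∞, 2, 3, 5, 7, 11, 19, 37}.
v=37: a=37^0·(≡29), b=37^1·(≡8) mod 37; (29|37)=-1, (8|37)=-1; (−1)^{0·1·18}·(-1)^1·(-1)^0 = -1.
v=∞: 19 > 0 and -14763 < 0  ⇒  (a,b)_∞ = +1.
v=19: a=19^1·(≡16), b=19^1·(≡2) mod 19; (16|19)=+1, (2|19)=-1; (−1)^{1·1·9}·(+1)^1·(-1)^1 = +1.
v=5: a=5^-4·(≡1), b=5^0·(≡2) mod 5; (1|5)=+1, (2|5)=-1; (−1)^{-4·0·2}·(+1)^0·(-1)^-4 = +1.
v=7: a=7^-2·(≡3), b=7^1·(≡5) mod 7; (3|7)=-1, (5|7)=-1; (−1)^{-2·1·3}·(-1)^1·(-1)^-2 = -1.
v=2: v_2(a)=-6, v_2(b)=0; units ≡ 3, 5 (mod 8); ε·ε+αω+βω = 1·0+-6·1+0·1 ≡ 0  ⇒  (a,b)_2 = +1.
v=11: a=11^2·(≡8), b=11^0·(≡10) mod 11; (8|11)=-1, (10|11)=-1; (−1)^{2·0·5}·(-1)^0·(-1)^2 = +1.
v=3: a=3^2·(≡1), b=3^1·(≡2) mod 3; (1|3)=+1, (2|3)=-1; (−1)^{2·1·1}·(+1)^1·(-1)^2 = +1.
(19, -14763 / ℚ) ramifies at {7, 37}: a division algebra.

[7, 37]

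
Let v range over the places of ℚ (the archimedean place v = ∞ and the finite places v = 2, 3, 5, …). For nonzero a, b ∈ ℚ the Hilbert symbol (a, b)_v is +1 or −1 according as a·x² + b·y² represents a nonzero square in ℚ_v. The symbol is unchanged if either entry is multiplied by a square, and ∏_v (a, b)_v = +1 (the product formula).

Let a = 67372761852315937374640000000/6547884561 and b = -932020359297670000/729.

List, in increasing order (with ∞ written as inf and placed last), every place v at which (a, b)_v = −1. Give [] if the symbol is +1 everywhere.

[5, 17, 29, 43]

Mod squares: a ≡ 75574435, b ≡ -319447. Check v ∈ {∞, 2, 3, 5, 17, 19, 23, 29, 31, 37, 43}.
v=∞: 75574435 > 0 and -319447 < 0  ⇒  (a,b)_∞ = +1.
v=5: a=5^7·(≡2), b=5^4·(≡2) mod 5; (2|5)=-1, (2|5)=-1; (−1)^{7·4·2}·(-1)^4·(-1)^7 = -1.
v=29: a=29^3·(≡11), b=29^2·(≡26) mod 29; (11|29)=-1, (26|29)=-1; (−1)^{3·2·14}·(-1)^2·(-1)^3 = -1.
v=23: a=23^3·(≡19), b=23^1·(≡9) mod 23; (19|23)=-1, (9|23)=+1; (−1)^{3·1·11}·(-1)^1·(+1)^3 = +1.
v=19: a=19^4·(≡6), b=19^3·(≡2) mod 19; (6|19)=+1, (2|19)=-1; (−1)^{4·3·9}·(+1)^3·(-1)^4 = +1.
v=3: a=3^-14·(≡1), b=3^-6·(≡2) mod 3; (1|3)=+1, (2|3)=-1; (−1)^{-14·-6·1}·(+1)^-6·(-1)^-14 = +1.
v=17: a=17^1·(≡16), b=17^1·(≡5) mod 17; (16|17)=+1, (5|17)=-1; (−1)^{1·1·8}·(+1)^1·(-1)^1 = -1.
v=31: a=31^3·(≡28), b=31^2·(≡7) mod 31; (28|31)=+1, (7|31)=+1; (−1)^{3·2·15}·(+1)^2·(+1)^3 = +1.
v=37: a=37^-2·(≡34), b=37^0·(≡12) mod 37; (34|37)=+1, (12|37)=+1; (−1)^{-2·0·18}·(+1)^0·(+1)^-2 = +1.
v=43: a=43^1·(≡41), b=43^1·(≡40) mod 43; (41|43)=+1, (40|43)=+1; (−1)^{1·1·21}·(+1)^1·(+1)^1 = -1.
v=2: v_2(a)=10, v_2(b)=4; units ≡ 3, 1 (mod 8); ε·ε+αω+βω = 1·0+10·0+4·1 ≡ 0  ⇒  (a,b)_2 = +1.
|Ram(75574435, -319447)| = 4, even; anisotropic at {5, 17, 29, 43}.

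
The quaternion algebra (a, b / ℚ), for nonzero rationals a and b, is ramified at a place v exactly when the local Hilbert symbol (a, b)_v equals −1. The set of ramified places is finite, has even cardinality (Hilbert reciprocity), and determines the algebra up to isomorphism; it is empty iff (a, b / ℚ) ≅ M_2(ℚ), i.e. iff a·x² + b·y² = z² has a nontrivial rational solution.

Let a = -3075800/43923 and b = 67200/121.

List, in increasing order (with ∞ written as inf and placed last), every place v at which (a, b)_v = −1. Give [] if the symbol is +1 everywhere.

[2, 7]

Mod squares: a ≡ -546, b ≡ 42. Check v ∈ {∞, 2, 3, 5, 7, 11, 13}.
v=∞: -546 < 0 and 42 > 0  ⇒  (a,b)_∞ = +1.
v=3: a=3^-1·(≡1), b=3^1·(≡2) mod 3; (1|3)=+1, (2|3)=-1; (−1)^{-1·1·1}·(+1)^1·(-1)^-1 = +1.
v=11: a=11^-4·(≡3), b=11^-2·(≡1) mod 11; (3|11)=+1, (1|11)=+1; (−1)^{-4·-2·5}·(+1)^-2·(+1)^-4 = +1.
v=2: v_2(a)=3, v_2(b)=7; units ≡ 7, 5 (mod 8); ε·ε+αω+βω = 1·0+3·1+7·0 ≡ 1  ⇒  (a,b)_2 = -1.
v=13: a=13^3·(≡12), b=13^0·(≡4) mod 13; (12|13)=+1, (4|13)=+1; (−1)^{3·0·6}·(+1)^0·(+1)^3 = +1.
v=7: a=7^1·(≡5), b=7^1·(≡5) mod 7; (5|7)=-1, (5|7)=-1; (−1)^{1·1·3}·(-1)^1·(-1)^1 = -1.
v=5: a=5^2·(≡1), b=5^2·(≡3) mod 5; (1|5)=+1, (3|5)=-1; (−1)^{2·2·2}·(+1)^2·(-1)^2 = +1.
Ram(-546, 42) = {2, 7}; no ℚ_2-point on the conic.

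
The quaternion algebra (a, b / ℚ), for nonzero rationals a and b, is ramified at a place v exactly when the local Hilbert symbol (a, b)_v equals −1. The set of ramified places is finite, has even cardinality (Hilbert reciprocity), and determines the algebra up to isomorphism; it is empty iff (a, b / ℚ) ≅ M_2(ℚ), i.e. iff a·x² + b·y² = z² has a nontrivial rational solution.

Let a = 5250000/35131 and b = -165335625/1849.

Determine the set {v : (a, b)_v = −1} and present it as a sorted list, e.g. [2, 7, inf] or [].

[2, 7]

Mod squares: a ≡ 399, b ≡ -29393. Check v ∈ {∞, 2, 3, 5, 7, 13, 17, 19, 43}.
v=7: a=7^1·(≡4), b=7^1·(≡4) mod 7; (4|7)=+1, (4|7)=+1; (−1)^{1·1·3}·(+1)^1·(+1)^1 = -1.
v=13: a=13^0·(≡3), b=13^1·(≡3) mod 13; (3|13)=+1, (3|13)=+1; (−1)^{0·1·6}·(+1)^1·(+1)^0 = +1.
v=3: a=3^1·(≡1), b=3^2·(≡1) mod 3; (1|3)=+1, (1|3)=+1; (−1)^{1·2·1}·(+1)^2·(+1)^1 = +1.
v=43: a=43^-2·(≡34), b=43^-2·(≡20) mod 43; (34|43)=-1, (20|43)=-1; (−1)^{-2·-2·21}·(-1)^-2·(-1)^-2 = +1.
v=∞: 399 > 0 and -29393 < 0  ⇒  (a,b)_∞ = +1.
v=2: v_2(a)=4, v_2(b)=0; units ≡ 7, 7 (mod 8); ε·ε+αω+βω = 1·1+4·0+0·0 ≡ 1  ⇒  (a,b)_2 = -1.
v=19: a=19^-1·(≡12), b=19^1·(≡5) mod 19; (12|19)=-1, (5|19)=+1; (−1)^{-1·1·9}·(-1)^1·(+1)^-1 = +1.
v=17: a=17^0·(≡1), b=17^1·(≡11) mod 17; (1|17)=+1, (11|17)=-1; (−1)^{0·1·8}·(+1)^1·(-1)^0 = +1.
v=5: a=5^6·(≡1), b=5^4·(≡2) mod 5; (1|5)=+1, (2|5)=-1; (−1)^{6·4·2}·(+1)^4·(-1)^6 = +1.
|Ram(399, -29393)| = 2, even; anisotropic at {2, 7}.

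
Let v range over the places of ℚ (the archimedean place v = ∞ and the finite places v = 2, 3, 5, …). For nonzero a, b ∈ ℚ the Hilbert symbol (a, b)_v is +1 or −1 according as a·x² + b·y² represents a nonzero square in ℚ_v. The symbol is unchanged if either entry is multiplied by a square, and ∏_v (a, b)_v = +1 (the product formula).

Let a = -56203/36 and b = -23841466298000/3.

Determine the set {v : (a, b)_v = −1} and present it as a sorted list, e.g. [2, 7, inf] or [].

Mod squares: a ≡ -1147, b ≡ -135915. Check v ∈ {∞, 2, 3, 5, 7, 13, 17, 31, 37, 41}.
v=17: a=17^0·(≡8), b=17^1·(≡3) mod 17; (8|17)=+1, (3|17)=-1; (−1)^{0·1·8}·(+1)^1·(-1)^0 = +1.
v=37: a=37^1·(≡2), b=37^2·(≡22) mod 37; (2|37)=-1, (22|37)=-1; (−1)^{1·2·18}·(-1)^2·(-1)^1 = -1.
v=3: a=3^-2·(≡2), b=3^-1·(≡1) mod 3; (2|3)=-1, (1|3)=+1; (−1)^{-2·-1·1}·(-1)^-1·(+1)^-2 = -1.
v=13: a=13^0·(≡10), b=13^1·(≡9) mod 13; (10|13)=+1, (9|13)=+1; (−1)^{0·1·6}·(+1)^1·(+1)^0 = +1.
v=∞: -1147 < 0 and -135915 < 0  ⇒  (a,b)_∞ = -1.
v=2: v_2(a)=-2, v_2(b)=4; units ≡ 5, 5 (mod 8); ε·ε+αω+βω = 0·0+-2·1+4·1 ≡ 0  ⇒  (a,b)_2 = +1.
v=41: a=41^0·(≡23), b=41^1·(≡7) mod 41; (23|41)=+1, (7|41)=-1; (−1)^{0·1·20}·(+1)^1·(-1)^0 = +1.
v=31: a=31^1·(≡28), b=31^2·(≡8) mod 31; (28|31)=+1, (8|31)=+1; (−1)^{1·2·15}·(+1)^2·(+1)^1 = +1.
v=7: a=7^2·(≡1), b=7^0·(≡2) mod 7; (1|7)=+1, (2|7)=+1; (−1)^{2·0·3}·(+1)^0·(+1)^2 = +1.
v=5: a=5^0·(≡2), b=5^3·(≡2) mod 5; (2|5)=-1, (2|5)=-1; (−1)^{0·3·2}·(-1)^3·(-1)^0 = -1.
|Ram(-1147, -135915)| = 4, even; anisotropic at {3, 5, 37, ∞}.

[3, 5, 37, inf]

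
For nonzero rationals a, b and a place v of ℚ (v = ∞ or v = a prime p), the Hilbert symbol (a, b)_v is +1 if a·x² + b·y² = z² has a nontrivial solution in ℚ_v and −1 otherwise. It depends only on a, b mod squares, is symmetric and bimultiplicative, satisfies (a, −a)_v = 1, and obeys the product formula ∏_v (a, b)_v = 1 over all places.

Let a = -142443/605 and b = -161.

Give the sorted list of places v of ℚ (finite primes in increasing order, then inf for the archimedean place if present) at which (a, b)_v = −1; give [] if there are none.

(a, b) ≡ (-1615, -161) mod (ℚ^×)²; places V = {2, 3, 5, 7, 11, 17, 19, 23, ∞}.
(a,b)_3: α=2, u≡2; β=0, v≡1 (mod 3); (2|3)=-1, (1|3)=+1; sign (−1)^0·-1^0·+1^2 = +1.
(a,b)_19: α=1, u≡10; β=0, v≡10 (mod 19); (10|19)=-1, (10|19)=-1; sign (−1)^0·-1^0·-1^1 = -1.
(a,b)_17: α=1, u≡7; β=0, v≡9 (mod 17); (7|17)=-1, (9|17)=+1; sign (−1)^0·-1^0·+1^1 = +1.
(a,b)_∞: sgn(-1615)=−, sgn(-161)=−, so -1.
(a,b)_5: α=-1, u≡2; β=0, v≡4 (mod 5); (2|5)=-1, (4|5)=+1; sign (−1)^0·-1^0·+1^-1 = +1.
(a,b)_23: α=0, u≡6; β=1, v≡16 (mod 23); (6|23)=+1, (16|23)=+1; sign (−1)^0·+1^1·+1^0 = +1.
(a,b)_11: α=-2, u≡8; β=0, v≡4 (mod 11); (8|11)=-1, (4|11)=+1; sign (−1)^0·-1^0·+1^-2 = +1.
(a,b)_7: α=2, u≡4; β=1, v≡5 (mod 7); (4|7)=+1, (5|7)=-1; sign (−1)^0·+1^1·-1^2 = +1.
(a,b)_2: α=0, β=0; u≡1, v≡7 (mod 8); ε(u)ε(v)=0·1, αω(v)=0·0, βω(u)=0·0; sum ≡ 0  ⇒  +1.
|Ram(-1615, -161)| = 2, even; anisotropic at {19, ∞}.

[19, inf]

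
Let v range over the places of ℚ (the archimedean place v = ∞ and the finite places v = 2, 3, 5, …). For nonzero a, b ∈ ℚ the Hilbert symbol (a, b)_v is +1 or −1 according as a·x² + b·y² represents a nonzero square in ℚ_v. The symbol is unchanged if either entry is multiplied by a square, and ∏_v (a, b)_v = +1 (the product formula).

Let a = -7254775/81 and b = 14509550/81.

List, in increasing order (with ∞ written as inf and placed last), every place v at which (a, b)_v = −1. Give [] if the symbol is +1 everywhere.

[11, 37]

(a, b) ≡ (-290191, 580382) mod (ℚ^×)²; places V = {2, 3, 5, 11, 23, 31, 37, ∞}.
(a,b)_3: α=-4, u≡2; β=-4, v≡2 (mod 3); (2|3)=-1, (2|3)=-1; sign (−1)^0·-1^-4·-1^-4 = +1.
(a,b)_5: α=2, u≡4; β=2, v≡2 (mod 5); (4|5)=+1, (2|5)=-1; sign (−1)^0·+1^2·-1^2 = +1.
(a,b)_23: α=1, u≡17; β=1, v≡12 (mod 23); (17|23)=-1, (12|23)=+1; sign (−1)^1·-1^1·+1^1 = +1.
(a,b)_37: α=1, u≡30; β=1, v≡14 (mod 37); (30|37)=+1, (14|37)=-1; sign (−1)^0·+1^1·-1^1 = -1.
(a,b)_31: α=1, u≡16; β=1, v≡30 (mod 31); (16|31)=+1, (30|31)=-1; sign (−1)^1·+1^1·-1^1 = +1.
(a,b)_11: α=1, u≡6; β=1, v≡10 (mod 11); (6|11)=-1, (10|11)=-1; sign (−1)^1·-1^1·-1^1 = -1.
(a,b)_2: α=0, β=1; u≡1, v≡7 (mod 8); ε(u)ε(v)=0·1, αω(v)=0·0, βω(u)=1·0; sum ≡ 0  ⇒  +1.
(a,b)_∞: sgn(-290191)=−, sgn(580382)=+, so +1.
(-290191, 580382 / ℚ) ramifies at {11, 37}: a division algebra.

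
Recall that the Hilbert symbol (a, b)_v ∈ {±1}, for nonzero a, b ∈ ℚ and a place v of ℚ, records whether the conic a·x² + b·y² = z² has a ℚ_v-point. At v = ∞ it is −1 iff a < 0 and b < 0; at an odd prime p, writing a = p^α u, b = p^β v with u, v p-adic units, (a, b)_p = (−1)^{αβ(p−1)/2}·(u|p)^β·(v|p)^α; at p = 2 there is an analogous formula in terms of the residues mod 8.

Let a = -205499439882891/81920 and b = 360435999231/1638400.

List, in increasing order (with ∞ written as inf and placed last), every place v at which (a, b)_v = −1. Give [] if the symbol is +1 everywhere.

[3, 11]

(a, b) ≡ (-55, 231) mod (ℚ^×)²; places V = {2, 3, 5, 7, 11, 19, ∞}.
(a,b)_11: α=5, u≡2; β=3, v≡6 (mod 11); (2|11)=-1, (6|11)=-1; sign (−1)^1·-1^3·-1^5 = -1.
(a,b)_19: α=0, u≡8; β=2, v≡14 (mod 19); (8|19)=-1, (14|19)=-1; sign (−1)^0·-1^2·-1^0 = +1.
(a,b)_5: α=-1, u≡1; β=-2, v≡1 (mod 5); (1|5)=+1, (1|5)=+1; sign (−1)^0·+1^-2·+1^-1 = +1.
(a,b)_∞: sgn(-55)=−, sgn(231)=+, so +1.
(a,b)_7: α=4, u≡2; β=3, v≡5 (mod 7); (2|7)=+1, (5|7)=-1; sign (−1)^0·+1^3·-1^4 = +1.
(a,b)_3: α=12, u≡2; β=7, v≡2 (mod 3); (2|3)=-1, (2|3)=-1; sign (−1)^0·-1^7·-1^12 = -1.
(a,b)_2: α=-14, β=-16; u≡1, v≡7 (mod 8); ε(u)ε(v)=0·1, αω(v)=-14·0, βω(u)=-16·0; sum ≡ 0  ⇒  +1.
Ram(-55, 231) = {3, 11}; no ℚ_3-point on the conic.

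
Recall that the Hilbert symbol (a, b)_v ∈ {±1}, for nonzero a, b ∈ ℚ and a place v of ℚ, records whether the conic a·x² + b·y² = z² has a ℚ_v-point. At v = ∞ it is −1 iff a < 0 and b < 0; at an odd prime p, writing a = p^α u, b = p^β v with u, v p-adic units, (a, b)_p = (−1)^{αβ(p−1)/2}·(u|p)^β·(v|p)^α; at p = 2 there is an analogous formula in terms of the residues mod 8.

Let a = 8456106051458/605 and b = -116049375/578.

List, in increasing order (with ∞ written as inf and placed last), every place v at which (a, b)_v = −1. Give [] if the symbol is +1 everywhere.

[2, 5]

(a, b) ≡ (10, -78) mod (ℚ^×)²; places V = {2, 3, 5, 11, 13, 17, 23, ∞}.
(a,b)_3: α=0, u≡1; β=3, v≡1 (mod 3); (1|3)=+1, (1|3)=+1; sign (−1)^0·+1^3·+1^0 = +1.
(a,b)_5: α=-1, u≡3; β=4, v≡2 (mod 5); (3|5)=-1, (2|5)=-1; sign (−1)^0·-1^4·-1^-1 = -1.
(a,b)_23: α=6, u≡15; β=2, v≡15 (mod 23); (15|23)=-1, (15|23)=-1; sign (−1)^0·-1^2·-1^6 = +1.
(a,b)_17: α=0, u≡5; β=-2, v≡10 (mod 17); (5|17)=-1, (10|17)=-1; sign (−1)^0·-1^-2·-1^0 = +1.
(a,b)_13: α=4, u≡4; β=1, v≡5 (mod 13); (4|13)=+1, (5|13)=-1; sign (−1)^0·+1^1·-1^4 = +1.
(a,b)_11: α=-2, u≡2; β=0, v≡7 (mod 11); (2|11)=-1, (7|11)=-1; sign (−1)^0·-1^0·-1^-2 = +1.
(a,b)_∞: sgn(10)=+, sgn(-78)=−, so +1.
(a,b)_2: α=1, β=-1; u≡5, v≡1 (mod 8); ε(u)ε(v)=0·0, αω(v)=1·0, βω(u)=-1·1; sum ≡ 1  ⇒  -1.
|Ram(10, -78)| = 2, even; anisotropic at {2, 5}.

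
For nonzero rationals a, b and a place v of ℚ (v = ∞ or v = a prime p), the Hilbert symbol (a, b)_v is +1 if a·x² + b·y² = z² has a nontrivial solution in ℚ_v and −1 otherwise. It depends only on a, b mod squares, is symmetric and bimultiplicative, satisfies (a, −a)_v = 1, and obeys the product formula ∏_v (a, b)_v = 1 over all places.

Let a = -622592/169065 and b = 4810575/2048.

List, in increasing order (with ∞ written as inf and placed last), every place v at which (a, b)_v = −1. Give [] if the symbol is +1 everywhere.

(a, b) ≡ (-2470, 7854) mod (ℚ^×)²; places V = {2, 3, 5, 7, 11, 13, 17, 19, ∞}.
(a,b)_3: α=-2, u≡2; β=1, v≡2 (mod 3); (2|3)=-1, (2|3)=-1; sign (−1)^0·-1^1·-1^-2 = -1.
(a,b)_2: α=15, β=-11; u≡5, v≡7 (mod 8); ε(u)ε(v)=0·1, αω(v)=15·0, βω(u)=-11·1; sum ≡ 1  ⇒  -1.
(a,b)_5: α=-1, u≡1; β=2, v≡1 (mod 5); (1|5)=+1, (1|5)=+1; sign (−1)^0·+1^2·+1^-1 = +1.
(a,b)_∞: sgn(-2470)=−, sgn(7854)=+, so +1.
(a,b)_7: α=0, u≡2; β=3, v≡1 (mod 7); (2|7)=+1, (1|7)=+1; sign (−1)^0·+1^3·+1^0 = +1.
(a,b)_19: α=1, u≡15; β=0, v≡4 (mod 19); (15|19)=-1, (4|19)=+1; sign (−1)^0·-1^0·+1^1 = +1.
(a,b)_17: α=-2, u≡12; β=1, v≡14 (mod 17); (12|17)=-1, (14|17)=-1; sign (−1)^0·-1^1·-1^-2 = -1.
(a,b)_11: α=0, u≡5; β=1, v≡10 (mod 11); (5|11)=+1, (10|11)=-1; sign (−1)^0·+1^1·-1^0 = +1.
(a,b)_13: α=-1, u≡6; β=0, v≡6 (mod 13); (6|13)=-1, (6|13)=-1; sign (−1)^0·-1^0·-1^-1 = -1.
(-2470, 7854 / ℚ) ramifies at {2, 3, 13, 17}: a division algebra.

[2, 3, 13, 17]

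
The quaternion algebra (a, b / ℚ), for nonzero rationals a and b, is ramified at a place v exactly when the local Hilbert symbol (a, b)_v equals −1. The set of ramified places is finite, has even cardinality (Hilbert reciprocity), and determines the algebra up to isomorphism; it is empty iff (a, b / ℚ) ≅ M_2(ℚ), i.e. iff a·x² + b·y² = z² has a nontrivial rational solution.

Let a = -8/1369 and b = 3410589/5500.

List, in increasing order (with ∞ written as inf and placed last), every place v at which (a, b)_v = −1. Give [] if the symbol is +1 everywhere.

Mod squares: a ≡ -2, b ≡ 1155. Check v ∈ {∞, 2, 3, 5, 7, 11, 13, 31, 37}.
v=31: a=31^0·(≡17), b=31^2·(≡25) mod 31; (17|31)=-1, (25|31)=+1; (−1)^{0·2·15}·(-1)^2·(+1)^0 = +1.
v=3: a=3^0·(≡1), b=3^1·(≡1) mod 3; (1|3)=+1, (1|3)=+1; (−1)^{0·1·1}·(+1)^1·(+1)^0 = +1.
v=11: a=11^0·(≡5), b=11^-1·(≡10) mod 11; (5|11)=+1, (10|11)=-1; (−1)^{0·-1·5}·(+1)^-1·(-1)^0 = +1.
v=2: v_2(a)=3, v_2(b)=-2; units ≡ 7, 3 (mod 8); ε·ε+αω+βω = 1·1+3·1+-2·0 ≡ 0  ⇒  (a,b)_2 = +1.
v=13: a=13^0·(≡11), b=13^2·(≡5) mod 13; (11|13)=-1, (5|13)=-1; (−1)^{0·2·6}·(-1)^2·(-1)^0 = +1.
v=7: a=7^0·(≡5), b=7^1·(≡4) mod 7; (5|7)=-1, (4|7)=+1; (−1)^{0·1·3}·(-1)^1·(+1)^0 = -1.
v=5: a=5^0·(≡3), b=5^-3·(≡1) mod 5; (3|5)=-1, (1|5)=+1; (−1)^{0·-3·2}·(-1)^-3·(+1)^0 = -1.
v=37: a=37^-2·(≡29), b=37^0·(≡14) mod 37; (29|37)=-1, (14|37)=-1; (−1)^{-2·0·18}·(-1)^0·(-1)^-2 = +1.
v=∞: -2 < 0 and 1155 > 0  ⇒  (a,b)_∞ = +1.
(-2, 1155 / ℚ) ramifies at {5, 7}: a division algebra.

[5, 7]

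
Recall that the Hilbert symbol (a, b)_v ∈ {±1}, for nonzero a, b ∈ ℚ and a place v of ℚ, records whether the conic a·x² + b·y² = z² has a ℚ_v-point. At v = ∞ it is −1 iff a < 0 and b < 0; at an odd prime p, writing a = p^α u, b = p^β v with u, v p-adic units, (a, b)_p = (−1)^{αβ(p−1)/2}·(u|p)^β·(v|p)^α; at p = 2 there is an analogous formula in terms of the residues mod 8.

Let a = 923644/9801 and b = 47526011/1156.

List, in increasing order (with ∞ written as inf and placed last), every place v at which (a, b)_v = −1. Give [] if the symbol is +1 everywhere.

[2, 17]

(a, b) ≡ (799, 779) mod (ℚ^×)²; places V = {2, 3, 11, 13, 17, 19, 41, 47, ∞}.
(a,b)_41: α=0, u≡39; β=1, v≡28 (mod 41); (39|41)=+1, (28|41)=-1; sign (−1)^0·+1^1·-1^0 = +1.
(a,b)_2: α=2, β=-2; u≡7, v≡3 (mod 8); ε(u)ε(v)=1·1, αω(v)=2·1, βω(u)=-2·0; sum ≡ 1  ⇒  -1.
(a,b)_47: α=1, u≡4; β=0, v≡18 (mod 47); (4|47)=+1, (18|47)=+1; sign (−1)^0·+1^0·+1^1 = +1.
(a,b)_17: α=3, u≡2; β=-2, v≡3 (mod 17); (2|17)=+1, (3|17)=-1; sign (−1)^0·+1^-2·-1^3 = -1.
(a,b)_3: α=-4, u≡1; β=0, v≡2 (mod 3); (1|3)=+1, (2|3)=-1; sign (−1)^0·+1^0·-1^-4 = +1.
(a,b)_∞: sgn(799)=+, sgn(779)=+, so +1.
(a,b)_19: α=0, u≡1; β=3, v≡2 (mod 19); (1|19)=+1, (2|19)=-1; sign (−1)^0·+1^3·-1^0 = +1.
(a,b)_13: α=0, u≡6; β=2, v≡10 (mod 13); (6|13)=-1, (10|13)=+1; sign (−1)^0·-1^2·+1^0 = +1.
(a,b)_11: α=-2, u≡10; β=0, v≡5 (mod 11); (10|11)=-1, (5|11)=+1; sign (−1)^0·-1^0·+1^-2 = +1.
|Ram(799, 779)| = 2, even; anisotropic at {2, 17}.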